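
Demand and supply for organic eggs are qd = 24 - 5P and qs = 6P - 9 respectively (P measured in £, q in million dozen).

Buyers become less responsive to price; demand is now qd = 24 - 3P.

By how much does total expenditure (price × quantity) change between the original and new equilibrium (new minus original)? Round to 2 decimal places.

+20.67

Initially, 24 - 5P = 6P - 9, so 33 = 11P and P = 3, q = 9.
After the shift, demand is qd = 24 - 3P and supply is qs = 6P - 9.
Setting them equal: 24 - 3P = 6P - 9 → 33 = 9P, so P = 11/3 ≈ 3.6667 and q = 13.
Expenditure moves from 3×9 = 27 to 3.6667×13 = 47.6667; change = +20.67.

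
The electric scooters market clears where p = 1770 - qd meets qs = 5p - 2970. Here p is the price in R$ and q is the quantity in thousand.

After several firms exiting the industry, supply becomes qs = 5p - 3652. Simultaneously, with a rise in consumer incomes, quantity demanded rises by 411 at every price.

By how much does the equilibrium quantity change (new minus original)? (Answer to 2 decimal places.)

Solve the original market: 1770 - p = 5p - 2970, hence p = 790 and q = 980.
With the change applied: demand qd = 2181 - p, supply qs = 5p - 3652.
Clearing the new market: 2181 - p = 5p - 3652, so p = 5833/6 ≈ 972.1667 and q = 7253/6 ≈ 1208.8333.
Δq = 1208.8333 − 980 = +228.83.

+228.83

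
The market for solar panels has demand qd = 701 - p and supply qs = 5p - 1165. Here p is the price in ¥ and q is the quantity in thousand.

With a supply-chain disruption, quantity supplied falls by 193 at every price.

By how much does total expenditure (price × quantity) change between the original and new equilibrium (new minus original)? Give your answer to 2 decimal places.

+1506.47

Original equilibrium: 701 - p = 5p - 1165 gives 1866 = 6p, so p = 311 and q = 390.
The shock moves the curves to qd = 701 - p and qs = 5p - 1358.
Clearing the new market: 701 - p = 5p - 1358, so p = 2059/6 ≈ 343.1667 and q = 2147/6 ≈ 357.8333.
Expenditure moves from 311×390 = 121290 to 343.1667×357.8333 = 122796.4722; change = +1506.47.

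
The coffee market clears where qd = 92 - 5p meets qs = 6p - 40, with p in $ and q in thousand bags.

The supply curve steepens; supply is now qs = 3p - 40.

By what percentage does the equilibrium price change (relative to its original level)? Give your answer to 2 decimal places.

Solve the original market: 92 - 5p = 6p - 40, hence p = 12 and q = 32.
The shock moves the curves to qd = 92 - 5p and qs = 3p - 40.
New equilibrium: 92 - 5p = 3p - 40 ⇒ 132 = 8p ⇒ p = 16.5, q = 9.5.
%Δp = (16.5 − 12) / 12 × 100 = +37.50%.

+37.50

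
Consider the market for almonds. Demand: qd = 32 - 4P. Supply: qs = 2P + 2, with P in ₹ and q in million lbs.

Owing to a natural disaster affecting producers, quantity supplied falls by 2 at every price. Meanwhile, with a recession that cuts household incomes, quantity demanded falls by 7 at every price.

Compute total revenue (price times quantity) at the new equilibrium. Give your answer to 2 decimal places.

34.72

Initially, 32 - 4P = 2P + 2, so 30 = 6P and P = 5, q = 12.
After the shift, demand is qd = 25 - 4P and supply is qs = 2P.
Equate the new curves: 25 - 4P = 2P, giving 25 = 6P, P = 25/6 ≈ 4.1667, q = 25/3 ≈ 8.3333.
New expenditure = 4.1667 × 8.3333 = 34.72.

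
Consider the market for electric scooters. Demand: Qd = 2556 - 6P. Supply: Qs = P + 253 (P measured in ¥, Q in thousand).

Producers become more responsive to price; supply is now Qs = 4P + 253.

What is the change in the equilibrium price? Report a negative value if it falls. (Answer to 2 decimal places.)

-98.70

Original equilibrium: 2556 - 6P = P + 253 gives 2303 = 7P, so P = 329 and Q = 582.
The shock moves the curves to Qd = 2556 - 6P and Qs = 4P + 253.
Setting them equal: 2556 - 6P = 4P + 253 → 2303 = 10P, so P = 230.3 and Q = 1174.2.
ΔP = 230.3 − 329 = -98.70.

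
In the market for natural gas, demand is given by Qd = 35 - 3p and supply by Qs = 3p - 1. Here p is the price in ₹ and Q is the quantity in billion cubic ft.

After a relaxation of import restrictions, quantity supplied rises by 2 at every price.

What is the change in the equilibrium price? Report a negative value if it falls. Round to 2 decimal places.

Original equilibrium: 35 - 3p = 3p - 1 gives 36 = 6p, so p = 6 and Q = 17.
With the change applied: demand Qd = 35 - 3p, supply Qs = 3p + 1.
New equilibrium: 35 - 3p = 3p + 1 ⇒ 34 = 6p ⇒ p = 17/3 ≈ 5.6667, Q = 18.
Δp = 5.6667 − 6 = -0.33.

-0.33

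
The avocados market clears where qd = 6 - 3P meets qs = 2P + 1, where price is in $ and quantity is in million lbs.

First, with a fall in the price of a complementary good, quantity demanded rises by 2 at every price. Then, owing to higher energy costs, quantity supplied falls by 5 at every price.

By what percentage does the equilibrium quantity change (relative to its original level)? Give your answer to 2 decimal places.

-73.33

Before the shock: 6 - 3P = 2P + 1 ⇒ 5 = 5P ⇒ P = 1, q = 3.
With the change applied: demand qd = 8 - 3P, supply qs = 2P - 4.
Clearing the new market: 8 - 3P = 2P - 4, so P = 2.4 and q = 0.8.
%Δq = (0.8 − 3) / 3 × 100 = -73.33%.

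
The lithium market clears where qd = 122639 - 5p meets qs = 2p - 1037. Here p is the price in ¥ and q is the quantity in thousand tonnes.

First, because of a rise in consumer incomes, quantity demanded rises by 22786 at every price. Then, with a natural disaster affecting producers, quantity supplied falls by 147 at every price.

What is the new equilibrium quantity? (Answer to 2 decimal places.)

40704.29

Original equilibrium: 122639 - 5p = 2p - 1037 gives 123676 = 7p, so p = 17668 and q = 34299.
After the shift, demand is qd = 145425 - 5p and supply is qs = 2p - 1184.
Clearing the new market: 145425 - 5p = 2p - 1184, so p = 146609/7 ≈ 20944.1429 and q = 284930/7 ≈ 40704.2857.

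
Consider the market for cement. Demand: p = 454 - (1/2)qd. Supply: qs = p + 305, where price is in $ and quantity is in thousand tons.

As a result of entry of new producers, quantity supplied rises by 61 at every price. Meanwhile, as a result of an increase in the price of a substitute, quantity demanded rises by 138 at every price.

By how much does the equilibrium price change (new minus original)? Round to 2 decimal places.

+25.67

Before the shock: 908 - 2p = p + 305 ⇒ 603 = 3p ⇒ p = 201, q = 506.
After the shift, demand is qd = 1046 - 2p and supply is qs = p + 366.
Clearing the new market: 1046 - 2p = p + 366, so p = 680/3 ≈ 226.6667 and q = 1778/3 ≈ 592.6667.
Δp = 226.6667 − 201 = +25.67.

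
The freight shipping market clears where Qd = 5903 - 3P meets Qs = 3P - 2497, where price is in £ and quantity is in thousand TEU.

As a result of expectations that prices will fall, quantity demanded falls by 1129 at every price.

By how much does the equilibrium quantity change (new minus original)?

Before the shock: 5903 - 3P = 3P - 2497 ⇒ 8400 = 6P ⇒ P = 1400, Q = 1703.
The new curves are Qd = 4774 - 3P (demand) and Qs = 3P - 2497 (supply).
New equilibrium: 4774 - 3P = 3P - 2497 ⇒ 7271 = 6P ⇒ P = 7271/6 ≈ 1211.8333, Q = 1138.5.
ΔQ = 1138.5 − 1703 = -564.5.

-564.5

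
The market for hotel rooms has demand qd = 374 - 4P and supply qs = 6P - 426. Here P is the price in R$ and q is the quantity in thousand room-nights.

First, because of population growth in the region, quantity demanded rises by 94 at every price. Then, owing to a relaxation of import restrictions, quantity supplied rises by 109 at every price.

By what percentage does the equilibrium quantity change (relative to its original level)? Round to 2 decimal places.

Original equilibrium: 374 - 4P = 6P - 426 gives 800 = 10P, so P = 80 and q = 54.
The shock moves the curves to qd = 468 - 4P and qs = 6P - 317.
New equilibrium: 468 - 4P = 6P - 317 ⇒ 785 = 10P ⇒ P = 78.5, q = 154.
%Δq = (154 − 54) / 54 × 100 = +185.19%.

+185.19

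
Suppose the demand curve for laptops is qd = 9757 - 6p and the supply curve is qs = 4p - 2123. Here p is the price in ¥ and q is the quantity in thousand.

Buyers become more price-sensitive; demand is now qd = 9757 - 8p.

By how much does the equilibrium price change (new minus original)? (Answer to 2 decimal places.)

Initially, 9757 - 6p = 4p - 2123, so 11880 = 10p and p = 1188, q = 2629.
The new curves are qd = 9757 - 8p (demand) and qs = 4p - 2123 (supply).
Clearing the new market: 9757 - 8p = 4p - 2123, so p = 990 and q = 1837.
Δp = 990 − 1188 = -198.00.

-198.00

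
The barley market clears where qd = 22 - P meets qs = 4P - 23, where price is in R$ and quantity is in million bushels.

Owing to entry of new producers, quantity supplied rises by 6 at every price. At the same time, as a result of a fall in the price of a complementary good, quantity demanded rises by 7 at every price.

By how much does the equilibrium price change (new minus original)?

Original equilibrium: 22 - P = 4P - 23 gives 45 = 5P, so P = 9 and q = 13.
The shock moves the curves to qd = 29 - P and qs = 4P - 17.
Setting them equal: 29 - P = 4P - 17 → 46 = 5P, so P = 9.2 and q = 19.8.
ΔP = 9.2 − 9 = +0.2.

+0.2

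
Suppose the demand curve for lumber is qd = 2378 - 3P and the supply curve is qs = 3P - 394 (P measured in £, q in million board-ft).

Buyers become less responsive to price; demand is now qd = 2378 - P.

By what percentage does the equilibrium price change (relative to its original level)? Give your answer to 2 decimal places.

Original equilibrium: 2378 - 3P = 3P - 394 gives 2772 = 6P, so P = 462 and q = 992.
The new curves are qd = 2378 - P (demand) and qs = 3P - 394 (supply).
Clearing the new market: 2378 - P = 3P - 394, so P = 693 and q = 1685.
%ΔP = (693 − 462) / 462 × 100 = +50.00%.

+50.00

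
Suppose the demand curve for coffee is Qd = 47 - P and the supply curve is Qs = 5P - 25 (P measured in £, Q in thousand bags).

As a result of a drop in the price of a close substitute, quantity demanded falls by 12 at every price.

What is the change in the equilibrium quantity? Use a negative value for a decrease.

-10

Before the shock: 47 - P = 5P - 25 ⇒ 72 = 6P ⇒ P = 12, Q = 35.
The shock moves the curves to Qd = 35 - P and Qs = 5P - 25.
New equilibrium: 35 - P = 5P - 25 ⇒ 60 = 6P ⇒ P = 10, Q = 25.
ΔQ = 25 − 35 = -10.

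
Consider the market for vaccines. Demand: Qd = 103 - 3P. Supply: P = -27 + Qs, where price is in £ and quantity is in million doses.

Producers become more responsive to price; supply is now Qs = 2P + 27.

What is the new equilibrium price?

15.2

Original equilibrium: 103 - 3P = P + 27 gives 76 = 4P, so P = 19 and Q = 46.
The new curves are Qd = 103 - 3P (demand) and Qs = 2P + 27 (supply).
Clearing the new market: 103 - 3P = 2P + 27, so P = 15.2 and Q = 57.4.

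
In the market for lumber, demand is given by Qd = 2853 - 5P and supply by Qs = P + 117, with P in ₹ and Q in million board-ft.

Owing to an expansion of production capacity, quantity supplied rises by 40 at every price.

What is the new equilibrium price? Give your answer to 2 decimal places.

449.33

Solve the original market: 2853 - 5P = P + 117, hence P = 456 and Q = 573.
After the shift, demand is Qd = 2853 - 5P and supply is Qs = P + 157.
Clearing the new market: 2853 - 5P = P + 157, so P = 1348/3 ≈ 449.3333 and Q = 1819/3 ≈ 606.3333.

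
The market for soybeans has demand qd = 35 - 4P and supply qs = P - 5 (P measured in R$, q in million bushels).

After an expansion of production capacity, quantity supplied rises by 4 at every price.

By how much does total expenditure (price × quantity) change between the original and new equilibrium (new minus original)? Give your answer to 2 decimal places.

Original equilibrium: 35 - 4P = P - 5 gives 40 = 5P, so P = 8 and q = 3.
The new curves are qd = 35 - 4P (demand) and qs = P - 1 (supply).
Setting them equal: 35 - 4P = P - 1 → 36 = 5P, so P = 7.2 and q = 6.2.
Expenditure moves from 8×3 = 24 to 7.2×6.2 = 44.64; change = +20.64.

+20.64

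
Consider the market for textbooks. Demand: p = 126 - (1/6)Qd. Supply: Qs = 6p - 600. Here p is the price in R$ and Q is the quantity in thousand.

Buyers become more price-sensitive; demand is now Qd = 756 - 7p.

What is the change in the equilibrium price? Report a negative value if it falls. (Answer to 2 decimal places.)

-8.69

Initially, 756 - 6p = 6p - 600, so 1356 = 12p and p = 113, Q = 78.
With the change applied: demand Qd = 756 - 7p, supply Qs = 6p - 600.
New equilibrium: 756 - 7p = 6p - 600 ⇒ 1356 = 13p ⇒ p = 1356/13 ≈ 104.3077, Q = 336/13 ≈ 25.8462.
Δp = 104.3077 − 113 = -8.69.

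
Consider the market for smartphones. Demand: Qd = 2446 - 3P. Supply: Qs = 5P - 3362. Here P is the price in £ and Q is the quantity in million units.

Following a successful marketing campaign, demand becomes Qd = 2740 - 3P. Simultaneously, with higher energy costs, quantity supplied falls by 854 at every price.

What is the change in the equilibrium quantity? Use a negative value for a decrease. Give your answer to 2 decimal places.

-136.50

Before the shock: 2446 - 3P = 5P - 3362 ⇒ 5808 = 8P ⇒ P = 726, Q = 268.
The shock moves the curves to Qd = 2740 - 3P and Qs = 5P - 4216.
Clearing the new market: 2740 - 3P = 5P - 4216, so P = 869.5 and Q = 131.5.
ΔQ = 131.5 − 268 = -136.50.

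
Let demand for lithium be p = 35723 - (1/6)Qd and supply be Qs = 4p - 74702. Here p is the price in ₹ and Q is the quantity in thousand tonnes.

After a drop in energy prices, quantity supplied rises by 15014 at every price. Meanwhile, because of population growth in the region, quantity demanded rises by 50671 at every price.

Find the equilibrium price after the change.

Before the shock: 214338 - 6p = 4p - 74702 ⇒ 289040 = 10p ⇒ p = 28904, Q = 40914.
The shock moves the curves to Qd = 265009 - 6p and Qs = 4p - 59688.
Equate the new curves: 265009 - 6p = 4p - 59688, giving 324697 = 10p, p = 32469.7, Q = 70190.8.

32469.7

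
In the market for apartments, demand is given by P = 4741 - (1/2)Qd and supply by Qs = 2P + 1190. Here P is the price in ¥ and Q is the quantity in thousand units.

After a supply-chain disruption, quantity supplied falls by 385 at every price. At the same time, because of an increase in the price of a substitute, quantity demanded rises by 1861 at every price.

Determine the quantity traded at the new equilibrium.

Original equilibrium: 9482 - 2P = 2P + 1190 gives 8292 = 4P, so P = 2073 and Q = 5336.
With the change applied: demand Qd = 11343 - 2P, supply Qs = 2P + 805.
Setting them equal: 11343 - 2P = 2P + 805 → 10538 = 4P, so P = 2634.5 and Q = 6074.

6074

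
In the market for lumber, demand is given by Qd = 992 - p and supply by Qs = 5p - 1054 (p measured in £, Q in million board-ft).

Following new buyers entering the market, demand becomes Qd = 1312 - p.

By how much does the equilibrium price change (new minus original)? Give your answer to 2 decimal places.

+53.33

Initially, 992 - p = 5p - 1054, so 2046 = 6p and p = 341, Q = 651.
After the shift, demand is Qd = 1312 - p and supply is Qs = 5p - 1054.
New equilibrium: 1312 - p = 5p - 1054 ⇒ 2366 = 6p ⇒ p = 1183/3 ≈ 394.3333, Q = 2753/3 ≈ 917.6667.
Δp = 394.3333 − 341 = +53.33.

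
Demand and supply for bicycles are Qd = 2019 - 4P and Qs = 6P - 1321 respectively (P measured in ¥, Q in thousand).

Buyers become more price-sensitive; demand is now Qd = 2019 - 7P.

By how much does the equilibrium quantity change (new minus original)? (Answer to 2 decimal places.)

-462.46

Original equilibrium: 2019 - 4P = 6P - 1321 gives 3340 = 10P, so P = 334 and Q = 683.
After the shift, demand is Qd = 2019 - 7P and supply is Qs = 6P - 1321.
Setting them equal: 2019 - 7P = 6P - 1321 → 3340 = 13P, so P = 3340/13 ≈ 256.9231 and Q = 2867/13 ≈ 220.5385.
ΔQ = 220.5385 − 683 = -462.46.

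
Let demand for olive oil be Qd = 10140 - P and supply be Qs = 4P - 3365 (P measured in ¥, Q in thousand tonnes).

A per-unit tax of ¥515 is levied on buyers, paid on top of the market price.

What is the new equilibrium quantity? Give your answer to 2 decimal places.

Initially, 10140 - P = 4P - 3365, so 13505 = 5P and P = 2701, Q = 7439.
Since buyers pay the price plus the tax, the effective demand curve becomes Qd = 9625 - P.
Setting them equal: 9625 - P = 4P - 3365 → 12990 = 5P, so P = 2598 and Q = 7027.

7027.00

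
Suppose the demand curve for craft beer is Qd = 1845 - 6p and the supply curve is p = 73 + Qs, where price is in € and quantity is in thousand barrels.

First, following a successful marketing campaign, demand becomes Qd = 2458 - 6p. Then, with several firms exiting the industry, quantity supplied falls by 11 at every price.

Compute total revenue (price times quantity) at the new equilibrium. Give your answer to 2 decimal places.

Original equilibrium: 1845 - 6p = p - 73 gives 1918 = 7p, so p = 274 and Q = 201.
With the change applied: demand Qd = 2458 - 6p, supply Qs = p - 84.
New equilibrium: 2458 - 6p = p - 84 ⇒ 2542 = 7p ⇒ p = 2542/7 ≈ 363.1429, Q = 1954/7 ≈ 279.1429.
New expenditure = 363.1429 × 279.1429 = 101368.73.

101368.73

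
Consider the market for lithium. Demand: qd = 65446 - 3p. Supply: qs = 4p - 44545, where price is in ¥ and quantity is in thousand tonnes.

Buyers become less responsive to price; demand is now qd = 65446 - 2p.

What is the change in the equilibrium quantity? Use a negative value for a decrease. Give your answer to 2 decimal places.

Original equilibrium: 65446 - 3p = 4p - 44545 gives 109991 = 7p, so p = 15713 and q = 18307.
The new curves are qd = 65446 - 2p (demand) and qs = 4p - 44545 (supply).
New equilibrium: 65446 - 2p = 4p - 44545 ⇒ 109991 = 6p ⇒ p = 109991/6 ≈ 18331.8333, q = 86347/3 ≈ 28782.3333.
Δq = 28782.3333 − 18307 = +10475.33.

+10475.33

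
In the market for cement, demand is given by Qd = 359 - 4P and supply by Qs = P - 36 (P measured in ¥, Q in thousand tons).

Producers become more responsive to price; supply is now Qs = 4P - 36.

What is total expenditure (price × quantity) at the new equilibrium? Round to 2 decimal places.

7974.06

Original equilibrium: 359 - 4P = P - 36 gives 395 = 5P, so P = 79 and Q = 43.
With the change applied: demand Qd = 359 - 4P, supply Qs = 4P - 36.
New equilibrium: 359 - 4P = 4P - 36 ⇒ 395 = 8P ⇒ P = 49.375, Q = 161.5.
New expenditure = 49.375 × 161.5 = 7974.06.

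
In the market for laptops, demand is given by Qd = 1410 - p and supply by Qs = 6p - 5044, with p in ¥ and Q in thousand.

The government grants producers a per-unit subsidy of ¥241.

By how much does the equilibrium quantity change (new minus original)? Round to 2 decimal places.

Original equilibrium: 1410 - p = 6p - 5044 gives 6454 = 7p, so p = 922 and Q = 488.
Since sellers receive the price plus the subsidy, the effective supply curve becomes Qs = 6p - 3598.
New equilibrium: 1410 - p = 6p - 3598 ⇒ 5008 = 7p ⇒ p = 5008/7 ≈ 715.4286, Q = 4862/7 ≈ 694.5714.
ΔQ = 694.5714 − 488 = +206.57.

+206.57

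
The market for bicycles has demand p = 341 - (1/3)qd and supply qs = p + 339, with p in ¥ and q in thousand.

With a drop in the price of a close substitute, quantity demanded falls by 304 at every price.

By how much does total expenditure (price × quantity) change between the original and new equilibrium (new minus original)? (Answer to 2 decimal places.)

Original equilibrium: 1023 - 3p = p + 339 gives 684 = 4p, so p = 171 and q = 510.
With the change applied: demand qd = 719 - 3p, supply qs = p + 339.
Equate the new curves: 719 - 3p = p + 339, giving 380 = 4p, p = 95, q = 434.
Expenditure moves from 171×510 = 87210 to 95×434 = 41230; change = -45980.00.

-45980.00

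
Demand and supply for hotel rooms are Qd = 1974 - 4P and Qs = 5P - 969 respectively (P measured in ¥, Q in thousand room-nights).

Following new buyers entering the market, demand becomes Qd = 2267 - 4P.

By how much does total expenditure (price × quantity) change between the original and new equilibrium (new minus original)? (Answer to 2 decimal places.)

Before the shock: 1974 - 4P = 5P - 969 ⇒ 2943 = 9P ⇒ P = 327, Q = 666.
With the change applied: demand Qd = 2267 - 4P, supply Qs = 5P - 969.
New equilibrium: 2267 - 4P = 5P - 969 ⇒ 3236 = 9P ⇒ P = 3236/9 ≈ 359.5556, Q = 7459/9 ≈ 828.7778.
Expenditure moves from 327×666 = 217782 to 359.5556×828.7778 = 297991.6543; change = +80209.65.

+80209.65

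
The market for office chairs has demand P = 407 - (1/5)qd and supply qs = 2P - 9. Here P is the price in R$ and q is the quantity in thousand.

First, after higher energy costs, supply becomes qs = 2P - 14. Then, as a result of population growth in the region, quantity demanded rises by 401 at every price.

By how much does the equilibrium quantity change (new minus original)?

Original equilibrium: 2035 - 5P = 2P - 9 gives 2044 = 7P, so P = 292 and q = 575.
After the shift, demand is qd = 2436 - 5P and supply is qs = 2P - 14.
Clearing the new market: 2436 - 5P = 2P - 14, so P = 350 and q = 686.
Δq = 686 − 575 = +111.

+111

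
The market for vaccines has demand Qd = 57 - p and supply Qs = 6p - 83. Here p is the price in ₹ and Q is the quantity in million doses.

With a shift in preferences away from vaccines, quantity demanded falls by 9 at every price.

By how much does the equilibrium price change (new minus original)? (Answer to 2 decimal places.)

-1.29

Solve the original market: 57 - p = 6p - 83, hence p = 20 and Q = 37.
With the change applied: demand Qd = 48 - p, supply Qs = 6p - 83.
Setting them equal: 48 - p = 6p - 83 → 131 = 7p, so p = 131/7 ≈ 18.7143 and Q = 205/7 ≈ 29.2857.
Δp = 18.7143 − 20 = -1.29.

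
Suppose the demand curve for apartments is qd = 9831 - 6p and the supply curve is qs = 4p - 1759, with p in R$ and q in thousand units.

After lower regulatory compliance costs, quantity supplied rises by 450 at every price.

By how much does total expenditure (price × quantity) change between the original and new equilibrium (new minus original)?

Original equilibrium: 9831 - 6p = 4p - 1759 gives 11590 = 10p, so p = 1159 and q = 2877.
After the shift, demand is qd = 9831 - 6p and supply is qs = 4p - 1309.
New equilibrium: 9831 - 6p = 4p - 1309 ⇒ 11140 = 10p ⇒ p = 1114, q = 3147.
Expenditure moves from 1159×2877 = 3334443 to 1114×3147 = 3505758; change = +171315.

+171315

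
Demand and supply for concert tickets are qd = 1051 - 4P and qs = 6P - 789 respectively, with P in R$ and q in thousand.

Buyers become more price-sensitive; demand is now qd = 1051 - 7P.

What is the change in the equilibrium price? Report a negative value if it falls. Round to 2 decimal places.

Solve the original market: 1051 - 4P = 6P - 789, hence P = 184 and q = 315.
After the shift, demand is qd = 1051 - 7P and supply is qs = 6P - 789.
New equilibrium: 1051 - 7P = 6P - 789 ⇒ 1840 = 13P ⇒ P = 1840/13 ≈ 141.5385, q = 783/13 ≈ 60.2308.
ΔP = 141.5385 − 184 = -42.46.

-42.46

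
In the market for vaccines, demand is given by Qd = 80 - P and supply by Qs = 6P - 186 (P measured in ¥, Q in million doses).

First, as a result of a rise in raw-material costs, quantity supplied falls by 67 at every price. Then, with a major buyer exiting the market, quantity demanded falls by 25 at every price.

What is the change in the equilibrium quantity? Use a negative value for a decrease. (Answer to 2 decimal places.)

-31.00

Before the shock: 80 - P = 6P - 186 ⇒ 266 = 7P ⇒ P = 38, Q = 42.
With the change applied: demand Qd = 55 - P, supply Qs = 6P - 253.
Clearing the new market: 55 - P = 6P - 253, so P = 44 and Q = 11.
ΔQ = 11 − 42 = -31.00.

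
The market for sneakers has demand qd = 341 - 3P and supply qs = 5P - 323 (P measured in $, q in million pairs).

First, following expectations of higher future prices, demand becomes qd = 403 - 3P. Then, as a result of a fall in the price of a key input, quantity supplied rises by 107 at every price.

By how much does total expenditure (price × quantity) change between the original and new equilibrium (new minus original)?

+5585.453125

Original equilibrium: 341 - 3P = 5P - 323 gives 664 = 8P, so P = 83 and q = 92.
With the change applied: demand qd = 403 - 3P, supply qs = 5P - 216.
Setting them equal: 403 - 3P = 5P - 216 → 619 = 8P, so P = 77.375 and q = 170.875.
Expenditure moves from 83×92 = 7636 to 77.375×170.875 = 13221.453125; change = +5585.453125.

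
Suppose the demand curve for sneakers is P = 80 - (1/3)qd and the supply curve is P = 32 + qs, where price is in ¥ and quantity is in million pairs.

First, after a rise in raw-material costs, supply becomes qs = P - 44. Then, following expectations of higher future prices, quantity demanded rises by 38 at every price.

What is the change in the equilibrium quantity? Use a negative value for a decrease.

Original equilibrium: 240 - 3P = P - 32 gives 272 = 4P, so P = 68 and q = 36.
After the shift, demand is qd = 278 - 3P and supply is qs = P - 44.
Clearing the new market: 278 - 3P = P - 44, so P = 80.5 and q = 36.5.
Δq = 36.5 − 36 = +0.5.

+0.5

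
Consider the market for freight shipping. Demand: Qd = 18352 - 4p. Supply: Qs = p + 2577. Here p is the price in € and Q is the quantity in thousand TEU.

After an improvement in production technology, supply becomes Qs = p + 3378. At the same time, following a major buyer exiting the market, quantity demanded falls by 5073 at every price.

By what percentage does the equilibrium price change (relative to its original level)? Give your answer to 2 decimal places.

Solve the original market: 18352 - 4p = p + 2577, hence p = 3155 and Q = 5732.
After the shift, demand is Qd = 13279 - 4p and supply is Qs = p + 3378.
New equilibrium: 13279 - 4p = p + 3378 ⇒ 9901 = 5p ⇒ p = 1980.2, Q = 5358.2.
%Δp = (1980.2 − 3155) / 3155 × 100 = -37.24%.

-37.24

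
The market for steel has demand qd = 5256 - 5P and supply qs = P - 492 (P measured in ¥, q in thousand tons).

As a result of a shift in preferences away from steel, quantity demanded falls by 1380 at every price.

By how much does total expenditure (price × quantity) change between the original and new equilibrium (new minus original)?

-274620

Initially, 5256 - 5P = P - 492, so 5748 = 6P and P = 958, q = 466.
The shock moves the curves to qd = 3876 - 5P and qs = P - 492.
Setting them equal: 3876 - 5P = P - 492 → 4368 = 6P, so P = 728 and q = 236.
Expenditure moves from 958×466 = 446428 to 728×236 = 171808; change = -274620.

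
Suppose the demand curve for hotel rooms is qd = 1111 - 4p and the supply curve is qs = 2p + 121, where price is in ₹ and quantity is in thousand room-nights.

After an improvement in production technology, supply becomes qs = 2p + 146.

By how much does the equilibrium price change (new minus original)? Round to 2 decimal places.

-4.17

Solve the original market: 1111 - 4p = 2p + 121, hence p = 165 and q = 451.
With the change applied: demand qd = 1111 - 4p, supply qs = 2p + 146.
Setting them equal: 1111 - 4p = 2p + 146 → 965 = 6p, so p = 965/6 ≈ 160.8333 and q = 1403/3 ≈ 467.6667.
Δp = 160.8333 − 165 = -4.17.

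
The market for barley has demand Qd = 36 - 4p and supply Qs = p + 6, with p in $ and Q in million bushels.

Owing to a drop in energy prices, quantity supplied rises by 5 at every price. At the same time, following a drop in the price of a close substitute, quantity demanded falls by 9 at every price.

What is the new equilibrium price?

3.2

Before the shock: 36 - 4p = p + 6 ⇒ 30 = 5p ⇒ p = 6, Q = 12.
The new curves are Qd = 27 - 4p (demand) and Qs = p + 11 (supply).
Setting them equal: 27 - 4p = p + 11 → 16 = 5p, so p = 3.2 and Q = 14.2.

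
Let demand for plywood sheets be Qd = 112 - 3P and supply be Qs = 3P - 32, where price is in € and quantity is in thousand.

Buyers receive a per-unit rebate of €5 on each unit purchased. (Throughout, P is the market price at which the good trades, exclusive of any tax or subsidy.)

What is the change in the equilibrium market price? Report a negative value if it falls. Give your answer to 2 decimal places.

+2.50

Solve the original market: 112 - 3P = 3P - 32, hence P = 24 and Q = 40.
Since buyers' out-of-pocket price is the market price minus the rebate, the effective demand curve becomes Qd = 127 - 3P.
New equilibrium: 127 - 3P = 3P - 32 ⇒ 159 = 6P ⇒ P = 26.5, Q = 47.5.
ΔP = 26.5 − 24 = +2.50.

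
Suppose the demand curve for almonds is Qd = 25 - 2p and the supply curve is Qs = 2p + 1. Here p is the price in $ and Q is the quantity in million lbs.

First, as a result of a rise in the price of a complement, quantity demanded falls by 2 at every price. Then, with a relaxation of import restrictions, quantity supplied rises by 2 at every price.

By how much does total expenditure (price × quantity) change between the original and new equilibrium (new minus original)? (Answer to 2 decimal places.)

-13.00

Original equilibrium: 25 - 2p = 2p + 1 gives 24 = 4p, so p = 6 and Q = 13.
The shock moves the curves to Qd = 23 - 2p and Qs = 2p + 3.
Setting them equal: 23 - 2p = 2p + 3 → 20 = 4p, so p = 5 and Q = 13.
Expenditure moves from 6×13 = 78 to 5×13 = 65; change = -13.00.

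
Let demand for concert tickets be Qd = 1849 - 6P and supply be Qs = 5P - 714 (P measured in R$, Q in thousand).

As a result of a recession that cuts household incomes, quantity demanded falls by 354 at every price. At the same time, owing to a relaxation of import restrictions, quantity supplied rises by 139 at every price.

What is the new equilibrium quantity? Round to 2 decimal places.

Solve the original market: 1849 - 6P = 5P - 714, hence P = 233 and Q = 451.
With the change applied: demand Qd = 1495 - 6P, supply Qs = 5P - 575.
New equilibrium: 1495 - 6P = 5P - 575 ⇒ 2070 = 11P ⇒ P = 2070/11 ≈ 188.1818, Q = 4025/11 ≈ 365.9091.

365.91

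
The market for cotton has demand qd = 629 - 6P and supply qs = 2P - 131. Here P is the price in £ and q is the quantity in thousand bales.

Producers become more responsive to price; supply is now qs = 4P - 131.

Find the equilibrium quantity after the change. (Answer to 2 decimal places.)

173.00

Original equilibrium: 629 - 6P = 2P - 131 gives 760 = 8P, so P = 95 and q = 59.
With the change applied: demand qd = 629 - 6P, supply qs = 4P - 131.
New equilibrium: 629 - 6P = 4P - 131 ⇒ 760 = 10P ⇒ P = 76, q = 173.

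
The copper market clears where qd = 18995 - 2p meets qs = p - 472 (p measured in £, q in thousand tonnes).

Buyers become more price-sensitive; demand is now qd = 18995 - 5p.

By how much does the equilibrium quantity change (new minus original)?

-3244.5

Initially, 18995 - 2p = p - 472, so 19467 = 3p and p = 6489, q = 6017.
The new curves are qd = 18995 - 5p (demand) and qs = p - 472 (supply).
Equate the new curves: 18995 - 5p = p - 472, giving 19467 = 6p, p = 3244.5, q = 2772.5.
Δq = 2772.5 − 6017 = -3244.5.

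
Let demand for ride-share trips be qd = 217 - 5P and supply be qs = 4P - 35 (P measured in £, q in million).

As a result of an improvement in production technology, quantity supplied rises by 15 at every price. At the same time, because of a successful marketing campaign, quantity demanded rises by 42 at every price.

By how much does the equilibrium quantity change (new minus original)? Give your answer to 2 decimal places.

Before the shock: 217 - 5P = 4P - 35 ⇒ 252 = 9P ⇒ P = 28, q = 77.
The new curves are qd = 259 - 5P (demand) and qs = 4P - 20 (supply).
Setting them equal: 259 - 5P = 4P - 20 → 279 = 9P, so P = 31 and q = 104.
Δq = 104 − 77 = +27.00.

+27.00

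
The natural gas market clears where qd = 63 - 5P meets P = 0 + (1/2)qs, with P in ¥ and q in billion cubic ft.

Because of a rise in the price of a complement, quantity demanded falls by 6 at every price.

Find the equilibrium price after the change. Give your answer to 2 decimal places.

Initially, 63 - 5P = 2P, so 63 = 7P and P = 9, q = 18.
After the shift, demand is qd = 57 - 5P and supply is qs = 2P.
Clearing the new market: 57 - 5P = 2P, so P = 57/7 ≈ 8.1429 and q = 114/7 ≈ 16.2857.

8.14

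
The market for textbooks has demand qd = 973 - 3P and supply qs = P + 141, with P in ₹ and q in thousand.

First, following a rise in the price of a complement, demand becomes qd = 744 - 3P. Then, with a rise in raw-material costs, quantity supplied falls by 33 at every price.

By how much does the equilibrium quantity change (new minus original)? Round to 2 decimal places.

Before the shock: 973 - 3P = P + 141 ⇒ 832 = 4P ⇒ P = 208, q = 349.
The new curves are qd = 744 - 3P (demand) and qs = P + 108 (supply).
Setting them equal: 744 - 3P = P + 108 → 636 = 4P, so P = 159 and q = 267.
Δq = 267 − 349 = -82.00.

-82.00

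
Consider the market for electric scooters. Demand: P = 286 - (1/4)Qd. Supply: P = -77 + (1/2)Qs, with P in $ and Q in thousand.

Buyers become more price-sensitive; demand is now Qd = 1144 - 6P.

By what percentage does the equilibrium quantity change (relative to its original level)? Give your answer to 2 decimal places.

-17.05

Original equilibrium: 1144 - 4P = 2P + 154 gives 990 = 6P, so P = 165 and Q = 484.
With the change applied: demand Qd = 1144 - 6P, supply Qs = 2P + 154.
Setting them equal: 1144 - 6P = 2P + 154 → 990 = 8P, so P = 123.75 and Q = 401.5.
%ΔQ = (401.5 − 484) / 484 × 100 = -17.05%.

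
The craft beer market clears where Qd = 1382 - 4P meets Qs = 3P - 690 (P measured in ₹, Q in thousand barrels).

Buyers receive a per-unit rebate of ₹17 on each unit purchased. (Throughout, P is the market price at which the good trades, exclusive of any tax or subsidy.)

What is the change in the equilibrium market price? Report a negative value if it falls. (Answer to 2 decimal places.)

+9.71

Solve the original market: 1382 - 4P = 3P - 690, hence P = 296 and Q = 198.
Since buyers' out-of-pocket price is the market price minus the rebate, the effective demand curve becomes Qd = 1450 - 4P.
Equate the new curves: 1450 - 4P = 3P - 690, giving 2140 = 7P, P = 2140/7 ≈ 305.7143, Q = 1590/7 ≈ 227.1429.
ΔP = 305.7143 − 296 = +9.71.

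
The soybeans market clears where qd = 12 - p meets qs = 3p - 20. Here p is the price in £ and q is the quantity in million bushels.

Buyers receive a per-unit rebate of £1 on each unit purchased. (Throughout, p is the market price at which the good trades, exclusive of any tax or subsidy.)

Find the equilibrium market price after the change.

Original equilibrium: 12 - p = 3p - 20 gives 32 = 4p, so p = 8 and q = 4.
Since buyers' out-of-pocket price is the market price minus the rebate, the effective demand curve becomes qd = 13 - p.
Clearing the new market: 13 - p = 3p - 20, so p = 8.25 and q = 4.75.

8.25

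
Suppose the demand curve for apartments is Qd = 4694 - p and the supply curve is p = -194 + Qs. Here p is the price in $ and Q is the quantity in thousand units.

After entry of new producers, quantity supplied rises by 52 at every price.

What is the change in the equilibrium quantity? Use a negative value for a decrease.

+26

Solve the original market: 4694 - p = p + 194, hence p = 2250 and Q = 2444.
The new curves are Qd = 4694 - p (demand) and Qs = p + 246 (supply).
New equilibrium: 4694 - p = p + 246 ⇒ 4448 = 2p ⇒ p = 2224, Q = 2470.
ΔQ = 2470 − 2444 = +26.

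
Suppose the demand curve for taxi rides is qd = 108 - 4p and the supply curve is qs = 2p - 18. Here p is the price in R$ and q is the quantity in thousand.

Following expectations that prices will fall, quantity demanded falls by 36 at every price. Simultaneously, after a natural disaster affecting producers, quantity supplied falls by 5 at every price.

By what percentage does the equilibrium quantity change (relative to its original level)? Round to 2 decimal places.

Initially, 108 - 4p = 2p - 18, so 126 = 6p and p = 21, q = 24.
After the shift, demand is qd = 72 - 4p and supply is qs = 2p - 23.
New equilibrium: 72 - 4p = 2p - 23 ⇒ 95 = 6p ⇒ p = 95/6 ≈ 15.8333, q = 26/3 ≈ 8.6667.
%Δq = (8.6667 − 24) / 24 × 100 = -63.89%.

-63.89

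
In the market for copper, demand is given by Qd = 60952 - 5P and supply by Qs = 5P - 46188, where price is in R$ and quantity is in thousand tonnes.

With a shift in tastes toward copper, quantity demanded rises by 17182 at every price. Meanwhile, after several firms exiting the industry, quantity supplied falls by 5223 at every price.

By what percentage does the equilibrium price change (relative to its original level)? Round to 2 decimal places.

+20.91

Before the shock: 60952 - 5P = 5P - 46188 ⇒ 107140 = 10P ⇒ P = 10714, Q = 7382.
The shock moves the curves to Qd = 78134 - 5P and Qs = 5P - 51411.
New equilibrium: 78134 - 5P = 5P - 51411 ⇒ 129545 = 10P ⇒ P = 12954.5, Q = 13361.5.
%ΔP = (12954.5 − 10714) / 10714 × 100 = +20.91%.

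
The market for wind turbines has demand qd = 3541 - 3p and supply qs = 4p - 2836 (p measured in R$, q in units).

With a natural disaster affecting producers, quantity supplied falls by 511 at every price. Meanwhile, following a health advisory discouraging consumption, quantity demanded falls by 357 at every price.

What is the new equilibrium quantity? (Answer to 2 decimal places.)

Solve the original market: 3541 - 3p = 4p - 2836, hence p = 911 and q = 808.
The shock moves the curves to qd = 3184 - 3p and qs = 4p - 3347.
Equate the new curves: 3184 - 3p = 4p - 3347, giving 6531 = 7p, p = 933, q = 385.

385.00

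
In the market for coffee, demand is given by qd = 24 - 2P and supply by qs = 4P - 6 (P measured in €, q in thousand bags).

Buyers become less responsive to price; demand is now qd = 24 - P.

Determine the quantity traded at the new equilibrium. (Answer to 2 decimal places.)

18.00

Before the shock: 24 - 2P = 4P - 6 ⇒ 30 = 6P ⇒ P = 5, q = 14.
With the change applied: demand qd = 24 - P, supply qs = 4P - 6.
Equate the new curves: 24 - P = 4P - 6, giving 30 = 5P, P = 6, q = 18.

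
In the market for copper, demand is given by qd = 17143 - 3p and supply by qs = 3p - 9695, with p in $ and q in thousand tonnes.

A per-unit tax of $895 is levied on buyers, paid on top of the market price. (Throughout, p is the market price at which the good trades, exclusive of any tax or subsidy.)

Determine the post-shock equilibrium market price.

Solve the original market: 17143 - 3p = 3p - 9695, hence p = 4473 and q = 3724.
Since buyers pay the price plus the tax, the effective demand curve becomes qd = 14458 - 3p.
Clearing the new market: 14458 - 3p = 3p - 9695, so p = 4025.5 and q = 2381.5.

4025.5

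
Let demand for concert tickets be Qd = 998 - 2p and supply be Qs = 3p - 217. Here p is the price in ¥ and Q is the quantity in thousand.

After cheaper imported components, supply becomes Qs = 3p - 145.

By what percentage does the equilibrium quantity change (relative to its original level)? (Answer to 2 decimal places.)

+5.63

Before the shock: 998 - 2p = 3p - 217 ⇒ 1215 = 5p ⇒ p = 243, Q = 512.
With the change applied: demand Qd = 998 - 2p, supply Qs = 3p - 145.
Clearing the new market: 998 - 2p = 3p - 145, so p = 228.6 and Q = 540.8.
%ΔQ = (540.8 − 512) / 512 × 100 = +5.63%.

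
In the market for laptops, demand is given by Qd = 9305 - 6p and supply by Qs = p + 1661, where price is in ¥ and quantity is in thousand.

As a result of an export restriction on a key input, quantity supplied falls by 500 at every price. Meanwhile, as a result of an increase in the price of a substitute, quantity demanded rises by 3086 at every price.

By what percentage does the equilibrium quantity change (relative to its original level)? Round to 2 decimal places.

+0.45

Before the shock: 9305 - 6p = p + 1661 ⇒ 7644 = 7p ⇒ p = 1092, Q = 2753.
With the change applied: demand Qd = 12391 - 6p, supply Qs = p + 1161.
New equilibrium: 12391 - 6p = p + 1161 ⇒ 11230 = 7p ⇒ p = 11230/7 ≈ 1604.2857, Q = 19357/7 ≈ 2765.2857.
%ΔQ = (2765.2857 − 2753) / 2753 × 100 = +0.45%.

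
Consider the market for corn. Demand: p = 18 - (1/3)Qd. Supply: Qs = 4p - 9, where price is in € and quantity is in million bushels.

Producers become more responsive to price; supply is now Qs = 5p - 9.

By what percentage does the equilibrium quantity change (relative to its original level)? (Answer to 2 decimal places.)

+12.50

Initially, 54 - 3p = 4p - 9, so 63 = 7p and p = 9, Q = 27.
The shock moves the curves to Qd = 54 - 3p and Qs = 5p - 9.
Equate the new curves: 54 - 3p = 5p - 9, giving 63 = 8p, p = 7.875, Q = 30.375.
%ΔQ = (30.375 − 27) / 27 × 100 = +12.50%.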